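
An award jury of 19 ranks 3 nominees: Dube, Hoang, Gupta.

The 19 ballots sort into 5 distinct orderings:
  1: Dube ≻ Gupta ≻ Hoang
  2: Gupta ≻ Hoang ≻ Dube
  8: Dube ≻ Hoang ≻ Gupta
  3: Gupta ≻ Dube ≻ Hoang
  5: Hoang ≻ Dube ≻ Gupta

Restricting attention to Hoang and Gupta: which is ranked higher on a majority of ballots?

Hoang

Ballots ranking Hoang above Gupta: 8 + 5 = 13.
Ballots ranking Gupta above Hoang: 19 − 13 = 6.
Hoang wins the head-to-head 13–6.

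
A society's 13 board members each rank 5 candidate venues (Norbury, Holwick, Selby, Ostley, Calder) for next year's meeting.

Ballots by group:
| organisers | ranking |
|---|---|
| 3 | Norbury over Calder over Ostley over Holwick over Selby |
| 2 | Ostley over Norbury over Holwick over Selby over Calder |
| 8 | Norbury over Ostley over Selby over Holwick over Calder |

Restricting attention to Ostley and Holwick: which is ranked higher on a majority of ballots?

Ostley

Ballots ranking Ostley above Holwick: 3 + 2 + 8 = 13.
Ballots ranking Holwick above Ostley: 13 − 13 = 0.
Ostley wins the head-to-head 13–0.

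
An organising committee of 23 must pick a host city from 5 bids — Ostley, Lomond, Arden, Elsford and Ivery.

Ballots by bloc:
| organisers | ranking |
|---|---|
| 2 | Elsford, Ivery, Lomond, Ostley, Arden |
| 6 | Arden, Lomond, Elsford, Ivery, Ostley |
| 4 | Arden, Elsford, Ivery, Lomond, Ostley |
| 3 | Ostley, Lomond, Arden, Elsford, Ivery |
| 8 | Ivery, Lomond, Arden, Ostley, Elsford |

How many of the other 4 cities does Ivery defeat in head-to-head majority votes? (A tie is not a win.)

2

Ivery against each rival (23 organisers):
Ivery vs Ostley: 2+6+4+8 = 20 for Ivery, 3 for Ostley — Ivery by 20–3.
Ivery vs Lomond: 14 to 9, Ivery.
Ivery–Arden: Arden 13–10.
Ivery vs Elsford: 8 to 15, Elsford.
Ivery beats Ostley, Lomond; loses to Arden, Elsford — 2 pairwise wins.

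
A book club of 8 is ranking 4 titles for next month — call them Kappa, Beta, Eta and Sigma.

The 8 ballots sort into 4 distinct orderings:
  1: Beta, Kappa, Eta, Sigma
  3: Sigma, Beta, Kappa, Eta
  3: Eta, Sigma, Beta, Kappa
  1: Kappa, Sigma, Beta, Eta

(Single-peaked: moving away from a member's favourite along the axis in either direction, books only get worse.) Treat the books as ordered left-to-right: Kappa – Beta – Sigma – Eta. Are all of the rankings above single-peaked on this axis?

Axis positions: Kappa=1, Beta=2, Sigma=3, Eta=4.
Group 1: ranking walks positions 2-1-4-3; Eta is ranked above Sigma even though Sigma lies between Eta and the peak Beta on the axis — preferences dip and rise again. Not single-peaked.
Group 2 (peak Sigma at position 3): ranking walks positions 3-2-1-4, expanding outward from the peak — single-peaked.
Group 3 (peak Eta at position 4): ranking walks positions 4-3-2-1, expanding outward from the peak — single-peaked.
Group 4: ranking walks positions 1-3-2-4; Sigma is ranked above Beta even though Beta lies between Sigma and the peak Kappa on the axis — preferences dip and rise again. Not single-peaked.
Group 1 violates single-peakedness, so the profile is not single-peaked on this axis.

no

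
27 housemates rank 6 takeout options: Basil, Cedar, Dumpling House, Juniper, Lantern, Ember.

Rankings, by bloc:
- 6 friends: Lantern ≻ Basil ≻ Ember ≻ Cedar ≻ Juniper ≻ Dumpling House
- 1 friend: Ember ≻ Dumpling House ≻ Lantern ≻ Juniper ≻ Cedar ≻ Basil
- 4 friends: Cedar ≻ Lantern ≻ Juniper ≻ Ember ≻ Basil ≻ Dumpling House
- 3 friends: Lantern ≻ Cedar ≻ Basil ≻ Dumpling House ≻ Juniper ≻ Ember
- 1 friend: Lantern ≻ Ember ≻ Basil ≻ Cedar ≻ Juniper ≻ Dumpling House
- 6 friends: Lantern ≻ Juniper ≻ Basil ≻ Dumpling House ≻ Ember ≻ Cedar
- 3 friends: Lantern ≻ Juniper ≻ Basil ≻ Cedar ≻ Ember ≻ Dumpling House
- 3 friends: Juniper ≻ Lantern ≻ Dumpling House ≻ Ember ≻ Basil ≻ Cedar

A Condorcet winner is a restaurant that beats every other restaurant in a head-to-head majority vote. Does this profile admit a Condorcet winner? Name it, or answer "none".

Check each pair by majority over 27 ballots:
Basil vs Cedar: 6+1+6+3+3 = 19 for Basil, 8 for Cedar — Basil by 19–8.
Basil vs Dumpling House: Basil preferred on 6+4+3+1+6+3 = 23 ballots; Basil wins 23–4.
Basil vs Juniper: Juniper wins 17–10.
Basil vs Lantern: 0 for Basil, 27 for Lantern — Lantern by 27–0.
Basil–Ember: Basil 18–9.
Cedar vs Dumpling House: Cedar is ranked higher on 6+4+3+1+3 = 17 ballots, Dumpling House on 10. Cedar wins 17–10.
Cedar vs Juniper: 6+4+3+1 = 14 for Cedar, 13 for Juniper — Cedar by 14–13.
Cedar–Lantern: Lantern 23–4.
Cedar vs Ember: Cedar is ranked higher on 4+3+3 = 10 ballots, Ember on 17. Ember wins 17–10.
Dumpling House vs Juniper: Juniper, 23–4.
Dumpling House vs Lantern: 1 to 26, Lantern.
Dumpling House–Ember: Ember 15–12.
Juniper–Lantern: Lantern 24–3.
Juniper vs Ember: Juniper wins 19–8.
Lantern vs Ember: Lantern wins 26–1.
Only Lantern has no losses; Lantern is the Condorcet winner.

Lantern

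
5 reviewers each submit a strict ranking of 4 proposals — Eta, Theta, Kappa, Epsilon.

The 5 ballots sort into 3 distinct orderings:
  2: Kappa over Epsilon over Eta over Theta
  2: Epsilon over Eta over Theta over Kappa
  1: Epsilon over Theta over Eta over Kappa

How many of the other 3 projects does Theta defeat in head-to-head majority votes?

1

Theta against each rival (5 reviewers):
Theta vs Eta: Eta wins 4–1.
Theta vs Kappa: Theta, 3–2.
Theta vs Epsilon: 0 to 5, Epsilon.
Theta beats Kappa; loses to Eta, Epsilon — 1 pairwise win.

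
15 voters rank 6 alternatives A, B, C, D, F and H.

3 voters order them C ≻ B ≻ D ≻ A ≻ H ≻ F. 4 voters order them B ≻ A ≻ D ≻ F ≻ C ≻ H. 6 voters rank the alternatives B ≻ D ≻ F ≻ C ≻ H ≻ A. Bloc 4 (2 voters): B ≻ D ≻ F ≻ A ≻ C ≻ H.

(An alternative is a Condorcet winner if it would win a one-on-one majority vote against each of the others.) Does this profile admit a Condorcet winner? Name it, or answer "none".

Pairwise majorities:
A vs B: B wins 15–0.
A vs C: A preferred on 4+2 = 6 ballots; C wins 9–6.
A vs D: A is ranked higher on 4 ballots, D on 11. D wins 11–4.
A vs F: F wins 8–7.
A vs H: A wins 9–6.
B vs C: 4+6+2 = 12 for B, 3 for C — B by 12–3.
B vs D: B preferred on 3+4+6+2 = 15 ballots; B wins 15–0.
B vs F: 15 to 0, B.
B vs H: B is ranked higher on 3+4+6+2 = 15 ballots, H on 0. B wins 15–0.
C vs D: C preferred on 3 ballots; D wins 12–3.
C vs F: C is ranked higher on 3 ballots, F on 12. F wins 12–3.
C–H: C 15–0.
D vs F: D wins 15–0.
D vs H: D wins 15–0.
F vs H: F, 12–3.
B beats each of A, C, D, F, H — B is the Condorcet winner.

B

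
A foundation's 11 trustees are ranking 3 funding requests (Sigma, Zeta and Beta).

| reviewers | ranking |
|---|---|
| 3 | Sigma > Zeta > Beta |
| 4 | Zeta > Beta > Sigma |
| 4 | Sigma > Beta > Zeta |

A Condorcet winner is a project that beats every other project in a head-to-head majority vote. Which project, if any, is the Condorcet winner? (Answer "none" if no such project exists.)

Sigma

Check each pair by majority over 11 ballots:
Sigma vs Zeta: Sigma preferred on 3+4 = 7 ballots; Sigma wins 7–4.
Sigma vs Beta: Sigma preferred on 3+4 = 7 ballots; Sigma wins 7–4.
Zeta vs Beta: Zeta is ranked higher on 3+4 = 7 ballots, Beta on 4. Zeta wins 7–4.
Only Sigma has no losses; Sigma is the Condorcet winner.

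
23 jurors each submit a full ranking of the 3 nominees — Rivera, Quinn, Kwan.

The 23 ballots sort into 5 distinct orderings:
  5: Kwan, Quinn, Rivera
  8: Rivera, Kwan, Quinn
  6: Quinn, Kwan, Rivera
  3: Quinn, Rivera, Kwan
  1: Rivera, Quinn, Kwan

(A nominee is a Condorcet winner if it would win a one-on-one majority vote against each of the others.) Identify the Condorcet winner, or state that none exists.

Check each pair by majority over 23 ballots:
Rivera vs Quinn: Quinn wins 14–9.
Rivera vs Kwan: Rivera, 12–11.
Quinn–Kwan: Kwan 13–10.
Every nominee loses at least once (Rivera loses to Quinn; Quinn loses to Kwan; Kwan loses to Rivera). The majority relation contains the cycle Rivera > Kwan > Quinn > Rivera, so there is no Condorcet winner.

none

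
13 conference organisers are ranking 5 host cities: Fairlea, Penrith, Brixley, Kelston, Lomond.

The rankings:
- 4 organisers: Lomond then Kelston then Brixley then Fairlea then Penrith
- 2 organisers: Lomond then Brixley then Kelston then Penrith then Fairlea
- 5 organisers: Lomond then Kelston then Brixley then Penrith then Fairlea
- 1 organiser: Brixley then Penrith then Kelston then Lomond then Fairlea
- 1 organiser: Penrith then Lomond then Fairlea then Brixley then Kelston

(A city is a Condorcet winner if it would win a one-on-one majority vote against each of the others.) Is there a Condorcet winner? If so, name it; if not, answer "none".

Check each pair by majority over 13 ballots:
Fairlea–Penrith: Penrith 9–4.
Fairlea vs Brixley: Brixley, 12–1.
Fairlea vs Kelston: Kelston wins 12–1.
Fairlea–Lomond: Lomond 13–0.
Penrith vs Brixley: Brixley, 12–1.
Penrith vs Kelston: Kelston wins 11–2.
Penrith–Lomond: Lomond 11–2.
Brixley vs Kelston: Kelston wins 9–4.
Brixley vs Lomond: Lomond, 12–1.
Kelston vs Lomond: Lomond, 12–1.
Lomond beats each of Fairlea, Penrith, Brixley, Kelston — Lomond is the Condorcet winner.

Lomond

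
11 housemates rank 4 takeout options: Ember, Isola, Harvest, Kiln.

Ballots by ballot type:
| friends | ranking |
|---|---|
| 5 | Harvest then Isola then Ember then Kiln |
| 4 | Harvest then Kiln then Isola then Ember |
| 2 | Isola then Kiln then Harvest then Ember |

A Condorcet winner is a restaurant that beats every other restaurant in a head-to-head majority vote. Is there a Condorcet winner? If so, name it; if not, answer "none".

Harvest

Pairwise majorities:
Ember vs Isola: 0 to 11, Isola.
Ember vs Harvest: 0 for Ember, 11 for Harvest — Harvest by 11–0.
Ember vs Kiln: 5 to 6, Kiln.
Isola vs Harvest: Isola preferred on 2 ballots; Harvest wins 9–2.
Isola vs Kiln: 5+2 = 7 for Isola, 4 for Kiln — Isola by 7–4.
Harvest vs Kiln: 9 to 2, Harvest.
Harvest wins every pairwise contest, so Harvest is the Condorcet winner.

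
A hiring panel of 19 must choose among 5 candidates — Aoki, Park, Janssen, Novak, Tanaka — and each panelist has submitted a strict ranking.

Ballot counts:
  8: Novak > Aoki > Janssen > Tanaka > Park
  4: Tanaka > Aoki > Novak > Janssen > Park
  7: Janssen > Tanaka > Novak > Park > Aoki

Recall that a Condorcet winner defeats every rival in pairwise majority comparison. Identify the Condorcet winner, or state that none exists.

none

Check each pair by majority over 19 ballots:
Aoki vs Park: 12 to 7, Aoki.
Aoki vs Janssen: Aoki preferred on 8+4 = 12 ballots; Aoki wins 12–7.
Aoki vs Novak: Novak wins 15–4.
Aoki vs Tanaka: Tanaka wins 11–8.
Park vs Janssen: 0 for Park, 19 for Janssen — Janssen by 19–0.
Park vs Novak: Novak, 19–0.
Park vs Tanaka: Tanaka, 19–0.
Janssen vs Novak: Novak wins 12–7.
Janssen vs Tanaka: Janssen, 15–4.
Novak vs Tanaka: Tanaka, 11–8.
Each candidate drops at least one matchup (Aoki loses to Novak; Park loses to Aoki; Janssen loses to Aoki; Novak loses to Tanaka; Tanaka loses to Janssen); the cycle Aoki beats Janssen beats Tanaka beats Aoki rules out a Condorcet winner.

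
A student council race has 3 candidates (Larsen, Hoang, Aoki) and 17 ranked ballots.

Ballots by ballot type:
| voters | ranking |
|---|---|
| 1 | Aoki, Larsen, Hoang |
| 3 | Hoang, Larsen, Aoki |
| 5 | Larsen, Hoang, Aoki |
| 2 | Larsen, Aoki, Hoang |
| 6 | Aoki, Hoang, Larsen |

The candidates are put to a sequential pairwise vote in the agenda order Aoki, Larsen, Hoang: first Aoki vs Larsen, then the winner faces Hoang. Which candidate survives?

Hoang

Round 1: Aoki vs Larsen — 7–10, Larsen advances.
Round 2: Larsen vs Hoang — 8–9, Hoang advances.
Hoang survives the agenda.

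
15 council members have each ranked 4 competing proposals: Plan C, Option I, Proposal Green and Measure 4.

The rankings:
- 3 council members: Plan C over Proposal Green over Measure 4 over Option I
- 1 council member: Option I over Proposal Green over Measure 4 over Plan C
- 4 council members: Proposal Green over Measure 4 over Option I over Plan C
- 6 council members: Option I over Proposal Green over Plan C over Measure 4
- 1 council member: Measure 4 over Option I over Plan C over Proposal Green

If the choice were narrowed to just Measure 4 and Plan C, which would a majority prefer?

Ballots ranking Measure 4 above Plan C: 1 + 4 + 1 = 6.
Ballots ranking Plan C above Measure 4: 15 − 6 = 9.
Plan C wins the head-to-head 9–6.

Plan C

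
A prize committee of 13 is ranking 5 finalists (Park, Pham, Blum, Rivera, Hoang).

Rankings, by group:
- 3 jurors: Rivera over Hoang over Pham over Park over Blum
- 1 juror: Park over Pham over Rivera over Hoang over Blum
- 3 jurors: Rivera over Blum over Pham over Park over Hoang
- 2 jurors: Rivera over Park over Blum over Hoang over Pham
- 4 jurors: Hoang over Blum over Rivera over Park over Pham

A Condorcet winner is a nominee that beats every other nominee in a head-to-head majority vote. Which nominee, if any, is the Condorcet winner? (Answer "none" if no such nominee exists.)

Rivera

Check each pair by majority over 13 ballots:
Park vs Pham: 1+2+4 = 7 for Park, 6 for Pham — Park by 7–6.
Park vs Blum: 6 to 7, Blum.
Park vs Rivera: 1 to 12, Rivera.
Park vs Hoang: Park preferred on 1+3+2 = 6 ballots; Hoang wins 7–6.
Pham vs Blum: 4 to 9, Blum.
Pham vs Rivera: Rivera, 12–1.
Pham–Hoang: Hoang 9–4.
Blum vs Rivera: Rivera wins 9–4.
Blum vs Hoang: Blum preferred on 3+2 = 5 ballots; Hoang wins 8–5.
Rivera vs Hoang: Rivera is ranked higher on 3+1+3+2 = 9 ballots, Hoang on 4. Rivera wins 9–4.
Rivera defeats every rival head-to-head and is the Condorcet winner.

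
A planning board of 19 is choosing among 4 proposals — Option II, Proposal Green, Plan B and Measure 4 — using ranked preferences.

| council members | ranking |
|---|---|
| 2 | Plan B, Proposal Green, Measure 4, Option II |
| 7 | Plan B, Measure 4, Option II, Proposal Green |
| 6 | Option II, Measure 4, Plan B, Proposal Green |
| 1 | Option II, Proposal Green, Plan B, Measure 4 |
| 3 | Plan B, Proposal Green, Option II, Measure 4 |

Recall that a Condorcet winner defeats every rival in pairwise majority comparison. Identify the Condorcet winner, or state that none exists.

Plan B

Head-to-head results (19 council members):
Option II vs Proposal Green: Option II wins 14–5.
Option II vs Plan B: Plan B wins 12–7.
Option II vs Measure 4: Option II wins 10–9.
Proposal Green–Plan B: Plan B 18–1.
Proposal Green vs Measure 4: Measure 4, 13–6.
Plan B vs Measure 4: Plan B, 13–6.
Plan B beats each of Option II, Proposal Green, Measure 4 — Plan B is the Condorcet winner.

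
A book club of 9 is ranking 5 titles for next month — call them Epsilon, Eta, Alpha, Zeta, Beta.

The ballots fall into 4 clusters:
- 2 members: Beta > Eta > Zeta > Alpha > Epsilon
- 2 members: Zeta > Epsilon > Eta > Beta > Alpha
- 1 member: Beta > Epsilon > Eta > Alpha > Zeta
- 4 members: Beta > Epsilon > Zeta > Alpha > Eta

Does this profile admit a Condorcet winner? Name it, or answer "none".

Beta

Check each pair by majority over 9 ballots:
Epsilon vs Eta: 2+1+4 = 7 for Epsilon, 2 for Eta — Epsilon by 7–2.
Epsilon vs Alpha: 2+1+4 = 7 for Epsilon, 2 for Alpha — Epsilon by 7–2.
Epsilon vs Zeta: Epsilon wins 5–4.
Epsilon vs Beta: Epsilon preferred on 2 ballots; Beta wins 7–2.
Eta vs Alpha: 5 to 4, Eta.
Eta–Zeta: Zeta 6–3.
Eta vs Beta: Beta wins 7–2.
Alpha vs Zeta: Zeta, 8–1.
Alpha vs Beta: Alpha preferred on 0 ballots; Beta wins 9–0.
Zeta vs Beta: 2 to 7, Beta.
Only Beta has no losses; Beta is the Condorcet winner.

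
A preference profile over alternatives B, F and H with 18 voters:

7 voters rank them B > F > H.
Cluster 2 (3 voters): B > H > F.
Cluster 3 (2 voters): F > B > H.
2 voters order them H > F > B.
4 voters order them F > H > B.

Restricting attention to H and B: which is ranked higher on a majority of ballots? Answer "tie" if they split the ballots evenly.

Ballots ranking H above B: 2 + 4 = 6.
Ballots ranking B above H: 18 − 6 = 12.
B wins the head-to-head 12–6.

B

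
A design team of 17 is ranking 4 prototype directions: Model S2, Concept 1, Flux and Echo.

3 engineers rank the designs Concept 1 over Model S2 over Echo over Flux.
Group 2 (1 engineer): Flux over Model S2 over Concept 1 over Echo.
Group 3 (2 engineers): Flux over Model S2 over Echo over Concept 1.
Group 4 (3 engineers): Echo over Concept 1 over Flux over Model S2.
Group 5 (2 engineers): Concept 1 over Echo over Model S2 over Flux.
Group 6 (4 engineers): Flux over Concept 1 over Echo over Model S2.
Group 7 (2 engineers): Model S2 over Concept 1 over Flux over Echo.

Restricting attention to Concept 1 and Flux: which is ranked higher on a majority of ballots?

Concept 1

Ballots ranking Concept 1 above Flux: 3 + 3 + 2 + 2 = 10.
Ballots ranking Flux above Concept 1: 17 − 10 = 7.
Concept 1 wins the head-to-head 10–7.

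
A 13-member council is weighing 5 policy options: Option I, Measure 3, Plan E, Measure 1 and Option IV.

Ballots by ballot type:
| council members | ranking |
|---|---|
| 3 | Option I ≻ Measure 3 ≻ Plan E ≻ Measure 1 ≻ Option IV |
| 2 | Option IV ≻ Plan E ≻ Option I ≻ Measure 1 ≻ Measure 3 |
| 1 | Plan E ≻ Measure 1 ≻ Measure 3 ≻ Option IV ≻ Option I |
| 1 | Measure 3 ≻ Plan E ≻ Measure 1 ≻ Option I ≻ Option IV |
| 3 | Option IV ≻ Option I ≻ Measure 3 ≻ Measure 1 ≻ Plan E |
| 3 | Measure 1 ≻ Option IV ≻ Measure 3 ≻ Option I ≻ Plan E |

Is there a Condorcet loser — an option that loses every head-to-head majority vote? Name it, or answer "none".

none

Head-to-head results (13 council members):
Option I vs Measure 3: Option I preferred on 3+2+3 = 8 ballots; Option I wins 8–5.
Option I vs Plan E: 3+3+3 = 9 for Option I, 4 for Plan E — Option I by 9–4.
Option I vs Measure 1: Option I, 8–5.
Option I vs Option IV: Option IV, 9–4.
Measure 3–Plan E: Measure 3 10–3.
Measure 3 vs Measure 1: Measure 3 preferred on 3+1+3 = 7 ballots; Measure 3 wins 7–6.
Measure 3 vs Option IV: Option IV wins 8–5.
Plan E–Measure 1: Plan E 7–6.
Plan E vs Option IV: Option IV, 8–5.
Measure 1 vs Option IV: 3+1+1+3 = 8 for Measure 1, 5 for Option IV — Measure 1 by 8–5.
Each option has at least one pairwise win (Option I beats Measure 3; Measure 3 beats Plan E; Plan E beats Measure 1; Measure 1 beats Option IV; Option IV beats Option I) — no Condorcet loser.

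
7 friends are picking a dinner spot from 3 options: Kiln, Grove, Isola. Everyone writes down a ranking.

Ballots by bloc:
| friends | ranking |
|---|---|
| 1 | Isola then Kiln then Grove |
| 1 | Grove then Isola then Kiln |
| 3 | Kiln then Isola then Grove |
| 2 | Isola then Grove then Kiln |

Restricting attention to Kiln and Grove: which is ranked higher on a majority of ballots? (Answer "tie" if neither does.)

Ballots ranking Kiln above Grove: 1 + 3 = 4.
Ballots ranking Grove above Kiln: 7 − 4 = 3.
Kiln wins the head-to-head 4–3.

Kiln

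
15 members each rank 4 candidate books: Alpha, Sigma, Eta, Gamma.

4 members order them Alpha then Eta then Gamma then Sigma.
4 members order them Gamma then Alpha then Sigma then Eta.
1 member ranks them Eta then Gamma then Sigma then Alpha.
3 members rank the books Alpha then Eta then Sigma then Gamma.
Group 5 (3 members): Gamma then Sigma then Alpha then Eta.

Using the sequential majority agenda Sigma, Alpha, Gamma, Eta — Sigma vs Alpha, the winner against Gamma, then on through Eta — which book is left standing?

Round 1: Sigma vs Alpha — 4–11, Alpha advances.
Round 2: Alpha vs Gamma — 7–8, Gamma advances.
Round 3: Gamma vs Eta — 7–8, Eta advances.
The agenda winner is Eta.

Eta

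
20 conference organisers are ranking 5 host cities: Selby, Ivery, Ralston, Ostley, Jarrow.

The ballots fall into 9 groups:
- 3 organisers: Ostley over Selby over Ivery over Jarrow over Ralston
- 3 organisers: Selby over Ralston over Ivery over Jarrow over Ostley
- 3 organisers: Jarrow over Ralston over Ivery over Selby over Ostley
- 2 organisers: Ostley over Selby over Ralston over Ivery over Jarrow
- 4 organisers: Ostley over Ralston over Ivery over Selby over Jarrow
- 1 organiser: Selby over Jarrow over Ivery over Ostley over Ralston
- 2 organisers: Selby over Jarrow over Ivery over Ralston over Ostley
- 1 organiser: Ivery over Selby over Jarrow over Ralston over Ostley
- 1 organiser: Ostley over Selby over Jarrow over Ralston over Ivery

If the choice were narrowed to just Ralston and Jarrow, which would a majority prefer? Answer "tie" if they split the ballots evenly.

Ballots ranking Ralston above Jarrow: 3 + 2 + 4 = 9.
Ballots ranking Jarrow above Ralston: 20 − 9 = 11.
Jarrow wins the head-to-head 11–9.

Jarrow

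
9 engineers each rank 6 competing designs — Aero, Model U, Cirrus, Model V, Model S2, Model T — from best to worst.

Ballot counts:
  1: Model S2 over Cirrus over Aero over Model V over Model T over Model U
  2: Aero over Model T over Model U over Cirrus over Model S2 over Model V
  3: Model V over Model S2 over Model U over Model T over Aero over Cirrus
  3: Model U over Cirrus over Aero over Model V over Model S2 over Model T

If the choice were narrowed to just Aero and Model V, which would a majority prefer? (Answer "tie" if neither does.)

Aero

Ballots ranking Aero above Model V: 1 + 2 + 3 = 6.
Ballots ranking Model V above Aero: 9 − 6 = 3.
Aero wins the head-to-head 6–3.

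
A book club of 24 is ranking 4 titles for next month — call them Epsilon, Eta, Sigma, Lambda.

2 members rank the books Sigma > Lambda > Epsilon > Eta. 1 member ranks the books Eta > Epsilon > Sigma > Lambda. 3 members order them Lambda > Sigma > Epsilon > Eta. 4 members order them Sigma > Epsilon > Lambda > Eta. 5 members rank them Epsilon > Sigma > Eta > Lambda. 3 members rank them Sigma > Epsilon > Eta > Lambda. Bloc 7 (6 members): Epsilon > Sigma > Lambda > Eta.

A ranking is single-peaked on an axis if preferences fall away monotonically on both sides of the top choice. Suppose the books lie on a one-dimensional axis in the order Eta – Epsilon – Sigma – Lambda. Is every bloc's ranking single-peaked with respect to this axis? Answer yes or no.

yes

Axis positions: Eta=1, Epsilon=2, Sigma=3, Lambda=4.
Bloc 1 (peak Sigma at position 3): ranking walks positions 3-4-2-1, expanding outward from the peak — single-peaked.
Bloc 2 (peak Eta at position 1): ranking walks positions 1-2-3-4, expanding outward from the peak — single-peaked.
Bloc 3 (peak Lambda at position 4): ranking walks positions 4-3-2-1, expanding outward from the peak — single-peaked.
Bloc 4 (peak Sigma at position 3): ranking walks positions 3-2-4-1, expanding outward from the peak — single-peaked.
Bloc 5 (peak Epsilon at position 2): ranking walks positions 2-3-1-4, expanding outward from the peak — single-peaked.
Bloc 6 (peak Sigma at position 3): ranking walks positions 3-2-1-4, expanding outward from the peak — single-peaked.
Bloc 7 (peak Epsilon at position 2): ranking walks positions 2-3-4-1, expanding outward from the peak — single-peaked.
Every ranking is single-peaked on this axis.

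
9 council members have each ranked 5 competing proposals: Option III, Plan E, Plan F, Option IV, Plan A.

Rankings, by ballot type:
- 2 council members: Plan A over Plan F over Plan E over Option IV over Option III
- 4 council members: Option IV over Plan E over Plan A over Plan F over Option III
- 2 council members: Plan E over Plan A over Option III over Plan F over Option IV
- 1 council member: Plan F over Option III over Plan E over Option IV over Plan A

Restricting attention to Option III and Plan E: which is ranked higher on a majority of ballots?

Ballots ranking Option III above Plan E: 1.
Ballots ranking Plan E above Option III: 9 − 1 = 8.
Plan E wins the head-to-head 8–1.

Plan E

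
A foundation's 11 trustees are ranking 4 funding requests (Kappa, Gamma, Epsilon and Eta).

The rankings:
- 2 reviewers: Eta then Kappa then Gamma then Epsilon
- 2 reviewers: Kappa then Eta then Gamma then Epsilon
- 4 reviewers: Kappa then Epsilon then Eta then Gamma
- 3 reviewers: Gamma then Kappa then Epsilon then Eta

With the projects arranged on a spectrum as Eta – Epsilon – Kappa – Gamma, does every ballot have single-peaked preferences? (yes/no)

Axis positions: Eta=1, Epsilon=2, Kappa=3, Gamma=4.
Type 1: ranking walks positions 1-3-4-2; Kappa is ranked above Epsilon even though Epsilon lies between Kappa and the peak Eta on the axis — preferences dip and rise again. Not single-peaked.
Type 2: ranking walks positions 3-1-4-2; Eta is ranked above Epsilon even though Epsilon lies between Eta and the peak Kappa on the axis — preferences dip and rise again. Not single-peaked.
Type 3 (peak Kappa at position 3): ranking walks positions 3-2-1-4, expanding outward from the peak — single-peaked.
Type 4 (peak Gamma at position 4): ranking walks positions 4-3-2-1, expanding outward from the peak — single-peaked.
Type 1 violates single-peakedness, so the profile is not single-peaked on this axis.

no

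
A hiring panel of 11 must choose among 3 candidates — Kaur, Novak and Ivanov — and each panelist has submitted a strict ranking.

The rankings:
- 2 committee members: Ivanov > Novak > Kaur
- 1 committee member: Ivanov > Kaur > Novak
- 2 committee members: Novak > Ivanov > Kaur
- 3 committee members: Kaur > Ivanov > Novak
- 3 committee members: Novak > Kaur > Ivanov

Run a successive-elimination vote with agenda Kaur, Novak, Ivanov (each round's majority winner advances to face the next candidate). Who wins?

Ivanov

Round 1: Kaur vs Novak — 4–7, Novak advances.
Round 2: Novak vs Ivanov — 5–6, Ivanov advances.
The agenda winner is Ivanov.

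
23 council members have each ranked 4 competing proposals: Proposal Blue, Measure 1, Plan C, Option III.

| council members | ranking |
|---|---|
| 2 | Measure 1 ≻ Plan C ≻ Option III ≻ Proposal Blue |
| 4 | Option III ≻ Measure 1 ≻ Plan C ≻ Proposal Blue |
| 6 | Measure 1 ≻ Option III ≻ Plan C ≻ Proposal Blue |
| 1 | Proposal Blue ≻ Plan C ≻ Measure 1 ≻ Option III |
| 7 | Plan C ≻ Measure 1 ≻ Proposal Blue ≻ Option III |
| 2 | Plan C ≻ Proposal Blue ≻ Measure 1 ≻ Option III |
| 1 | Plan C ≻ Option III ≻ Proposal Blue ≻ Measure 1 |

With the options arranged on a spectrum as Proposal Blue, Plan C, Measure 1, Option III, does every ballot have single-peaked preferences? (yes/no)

Axis positions: Proposal Blue=1, Plan C=2, Measure 1=3, Option III=4.
Ballot type 1 (peak Measure 1 at position 3): ranking walks positions 3-2-4-1, expanding outward from the peak — single-peaked.
Ballot type 2 (peak Option III at position 4): ranking walks positions 4-3-2-1, expanding outward from the peak — single-peaked.
Ballot type 3 (peak Measure 1 at position 3): ranking walks positions 3-4-2-1, expanding outward from the peak — single-peaked.
Ballot type 4 (peak Proposal Blue at position 1): ranking walks positions 1-2-3-4, expanding outward from the peak — single-peaked.
Ballot type 5 (peak Plan C at position 2): ranking walks positions 2-3-1-4, expanding outward from the peak — single-peaked.
Ballot type 6 (peak Plan C at position 2): ranking walks positions 2-1-3-4, expanding outward from the peak — single-peaked.
Ballot type 7: ranking walks positions 2-4-1-3; Option III is ranked above Measure 1 even though Measure 1 lies between Option III and the peak Plan C on the axis — preferences dip and rise again. Not single-peaked.
Ballot type 7 violates single-peakedness, so the profile is not single-peaked on this axis.

no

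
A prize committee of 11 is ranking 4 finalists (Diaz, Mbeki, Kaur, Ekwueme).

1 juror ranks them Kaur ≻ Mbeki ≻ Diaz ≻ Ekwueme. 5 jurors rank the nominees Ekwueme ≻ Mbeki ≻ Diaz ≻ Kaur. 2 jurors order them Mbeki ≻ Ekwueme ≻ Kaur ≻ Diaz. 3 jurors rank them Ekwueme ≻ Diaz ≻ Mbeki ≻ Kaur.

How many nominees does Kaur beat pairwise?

Kaur against each rival (11 jurors):
Kaur–Diaz: Diaz 8–3.
Kaur vs Mbeki: Kaur is ranked higher on 1 ballot, Mbeki on 10. Mbeki wins 10–1.
Kaur–Ekwueme: Ekwueme 10–1.
Kaur beats no one; loses to Diaz, Mbeki, Ekwueme — 0 pairwise wins.

0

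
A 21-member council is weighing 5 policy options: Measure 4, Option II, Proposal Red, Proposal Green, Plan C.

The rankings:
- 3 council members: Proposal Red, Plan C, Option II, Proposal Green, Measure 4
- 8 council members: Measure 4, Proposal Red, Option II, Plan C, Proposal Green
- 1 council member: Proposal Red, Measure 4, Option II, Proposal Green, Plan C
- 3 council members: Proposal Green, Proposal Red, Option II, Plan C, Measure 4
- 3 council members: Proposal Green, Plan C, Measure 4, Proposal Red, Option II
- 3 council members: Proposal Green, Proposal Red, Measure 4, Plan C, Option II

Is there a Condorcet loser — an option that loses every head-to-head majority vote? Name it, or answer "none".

none

Pairwise majorities:
Measure 4 vs Option II: Measure 4 wins 15–6.
Measure 4 vs Proposal Red: 8+3 = 11 for Measure 4, 10 for Proposal Red — Measure 4 by 11–10.
Measure 4 vs Proposal Green: Measure 4 preferred on 8+1 = 9 ballots; Proposal Green wins 12–9.
Measure 4 vs Plan C: Measure 4 is ranked higher on 8+1+3 = 12 ballots, Plan C on 9. Measure 4 wins 12–9.
Option II vs Proposal Red: Option II preferred on 0 ballots; Proposal Red wins 21–0.
Option II vs Proposal Green: Option II wins 12–9.
Option II vs Plan C: Option II is ranked higher on 8+1+3 = 12 ballots, Plan C on 9. Option II wins 12–9.
Proposal Red vs Proposal Green: Proposal Red wins 12–9.
Proposal Red vs Plan C: Proposal Red is ranked higher on 3+8+1+3+3 = 18 ballots, Plan C on 3. Proposal Red wins 18–3.
Proposal Green vs Plan C: 1+3+3+3 = 10 for Proposal Green, 11 for Plan C — Plan C by 11–10.
No option is winless: Measure 4 beats Option II; Option II beats Proposal Green; Proposal Red beats Option II; Proposal Green beats Measure 4; Plan C beats Proposal Green. There is no Condorcet loser.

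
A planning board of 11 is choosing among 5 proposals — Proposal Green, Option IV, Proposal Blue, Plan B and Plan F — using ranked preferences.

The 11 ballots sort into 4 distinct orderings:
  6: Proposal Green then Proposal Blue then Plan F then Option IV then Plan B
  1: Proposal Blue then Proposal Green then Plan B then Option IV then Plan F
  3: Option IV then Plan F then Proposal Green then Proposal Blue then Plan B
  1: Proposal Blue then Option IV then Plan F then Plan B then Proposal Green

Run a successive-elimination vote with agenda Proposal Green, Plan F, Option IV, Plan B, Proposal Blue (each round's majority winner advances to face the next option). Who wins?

Proposal Green

Round 1: Proposal Green vs Plan F — 7–4, Proposal Green advances.
Round 2: Proposal Green vs Option IV — 7–4, Proposal Green advances.
Round 3: Proposal Green vs Plan B — 10–1, Proposal Green advances.
Round 4: Proposal Green vs Proposal Blue — 9–2, Proposal Green advances.
Proposal Green survives the agenda.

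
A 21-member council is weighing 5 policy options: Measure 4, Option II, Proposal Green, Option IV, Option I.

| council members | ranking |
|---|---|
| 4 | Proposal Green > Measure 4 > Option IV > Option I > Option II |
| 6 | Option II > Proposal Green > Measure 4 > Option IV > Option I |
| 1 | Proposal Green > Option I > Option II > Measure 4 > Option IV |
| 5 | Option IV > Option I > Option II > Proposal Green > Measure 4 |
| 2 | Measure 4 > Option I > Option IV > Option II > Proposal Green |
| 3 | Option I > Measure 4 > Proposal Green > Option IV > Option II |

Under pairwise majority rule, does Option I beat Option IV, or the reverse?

Ballots ranking Option I above Option IV: 1 + 2 + 3 = 6.
Ballots ranking Option IV above Option I: 21 − 6 = 15.
Option IV wins the head-to-head 15–6.

Option IV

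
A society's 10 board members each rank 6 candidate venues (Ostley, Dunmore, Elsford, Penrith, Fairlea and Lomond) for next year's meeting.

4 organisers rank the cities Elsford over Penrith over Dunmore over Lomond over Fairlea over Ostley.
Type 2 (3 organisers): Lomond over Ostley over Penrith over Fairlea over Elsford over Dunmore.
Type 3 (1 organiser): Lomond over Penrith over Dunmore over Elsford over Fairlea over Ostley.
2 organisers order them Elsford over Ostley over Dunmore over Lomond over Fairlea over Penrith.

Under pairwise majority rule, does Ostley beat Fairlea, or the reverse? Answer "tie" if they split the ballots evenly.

tie

Ballots ranking Ostley above Fairlea: 3 + 2 = 5.
Ballots ranking Fairlea above Ostley: 10 − 5 = 5.
5–5: the pair ties.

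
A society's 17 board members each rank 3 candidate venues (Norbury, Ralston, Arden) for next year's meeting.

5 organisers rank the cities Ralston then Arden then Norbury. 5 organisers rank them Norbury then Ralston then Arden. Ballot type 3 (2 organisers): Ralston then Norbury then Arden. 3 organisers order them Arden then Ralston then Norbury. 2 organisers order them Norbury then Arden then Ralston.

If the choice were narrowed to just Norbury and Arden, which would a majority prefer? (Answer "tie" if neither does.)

Norbury

Ballots ranking Norbury above Arden: 5 + 2 + 2 = 9.
Ballots ranking Arden above Norbury: 17 − 9 = 8.
Norbury wins the head-to-head 9–8.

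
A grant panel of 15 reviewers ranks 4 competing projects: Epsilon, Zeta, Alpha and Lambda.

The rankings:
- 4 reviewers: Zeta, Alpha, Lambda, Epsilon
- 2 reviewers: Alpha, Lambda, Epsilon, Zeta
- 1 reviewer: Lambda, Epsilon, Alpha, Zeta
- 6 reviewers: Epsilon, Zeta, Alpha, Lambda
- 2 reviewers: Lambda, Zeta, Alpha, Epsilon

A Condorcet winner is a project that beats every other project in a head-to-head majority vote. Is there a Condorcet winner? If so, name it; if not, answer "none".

none

Head-to-head results (15 reviewers):
Epsilon vs Zeta: 2+1+6 = 9 for Epsilon, 6 for Zeta — Epsilon by 9–6.
Epsilon vs Alpha: Epsilon preferred on 1+6 = 7 ballots; Alpha wins 8–7.
Epsilon vs Lambda: Epsilon preferred on 6 ballots; Lambda wins 9–6.
Zeta vs Alpha: 4+6+2 = 12 for Zeta, 3 for Alpha — Zeta by 12–3.
Zeta vs Lambda: 4+6 = 10 for Zeta, 5 for Lambda — Zeta by 10–5.
Alpha vs Lambda: 4+2+6 = 12 for Alpha, 3 for Lambda — Alpha by 12–3.
No project is unbeaten: Epsilon loses to Alpha; Zeta loses to Epsilon; Alpha loses to Zeta; Lambda loses to Zeta. In particular Epsilon beats Zeta beats Alpha beats Epsilon is a majority cycle — no Condorcet winner exists.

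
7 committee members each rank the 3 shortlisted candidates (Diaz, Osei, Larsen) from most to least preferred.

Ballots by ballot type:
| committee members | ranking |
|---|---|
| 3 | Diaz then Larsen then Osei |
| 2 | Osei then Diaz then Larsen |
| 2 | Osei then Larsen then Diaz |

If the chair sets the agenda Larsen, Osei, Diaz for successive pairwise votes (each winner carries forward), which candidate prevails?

Osei

Round 1: Larsen vs Osei — 3–4, Osei advances.
Round 2: Osei vs Diaz — 4–3, Osei advances.
Osei survives the agenda.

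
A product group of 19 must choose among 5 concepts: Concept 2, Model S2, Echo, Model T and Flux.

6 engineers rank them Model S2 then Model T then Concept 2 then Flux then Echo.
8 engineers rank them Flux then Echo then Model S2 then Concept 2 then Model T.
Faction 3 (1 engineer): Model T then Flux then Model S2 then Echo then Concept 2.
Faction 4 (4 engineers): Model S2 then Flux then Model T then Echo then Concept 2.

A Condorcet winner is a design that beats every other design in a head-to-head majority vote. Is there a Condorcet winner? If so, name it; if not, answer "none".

Head-to-head results (19 engineers):
Concept 2 vs Model S2: Model S2, 19–0.
Concept 2 vs Echo: Echo, 13–6.
Concept 2 vs Model T: Model T, 11–8.
Concept 2 vs Flux: Flux wins 13–6.
Model S2 vs Echo: Model S2 wins 11–8.
Model S2–Model T: Model S2 18–1.
Model S2 vs Flux: Model S2 wins 10–9.
Echo vs Model T: Model T, 11–8.
Echo vs Flux: Flux wins 19–0.
Model T–Flux: Flux 12–7.
Only Model S2 has no losses; Model S2 is the Condorcet winner.

Model S2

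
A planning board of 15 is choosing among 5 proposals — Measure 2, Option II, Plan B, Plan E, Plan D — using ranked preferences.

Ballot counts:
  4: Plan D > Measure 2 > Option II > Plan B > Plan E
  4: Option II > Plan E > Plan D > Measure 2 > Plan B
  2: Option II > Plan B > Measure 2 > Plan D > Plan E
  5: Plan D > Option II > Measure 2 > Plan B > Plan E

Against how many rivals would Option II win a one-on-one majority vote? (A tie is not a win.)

Option II against each rival (15 council members):
Option II vs Measure 2: Option II wins 11–4.
Option II vs Plan B: Option II, 15–0.
Option II vs Plan E: Option II wins 15–0.
Option II vs Plan D: Plan D wins 9–6.
Option II beats Measure 2, Plan B, Plan E; loses to Plan D — 3 pairwise wins.

3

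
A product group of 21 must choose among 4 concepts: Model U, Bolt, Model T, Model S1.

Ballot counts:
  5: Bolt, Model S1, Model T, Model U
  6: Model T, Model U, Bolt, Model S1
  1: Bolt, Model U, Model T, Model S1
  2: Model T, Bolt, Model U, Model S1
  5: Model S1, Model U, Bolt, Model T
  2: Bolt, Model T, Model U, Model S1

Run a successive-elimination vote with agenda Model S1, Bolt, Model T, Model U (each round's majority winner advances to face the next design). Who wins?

Round 1: Model S1 vs Bolt — 5–16, Bolt advances.
Round 2: Bolt vs Model T — 13–8, Bolt advances.
Round 3: Bolt vs Model U — 10–11, Model U advances.
The agenda winner is Model U.

Model U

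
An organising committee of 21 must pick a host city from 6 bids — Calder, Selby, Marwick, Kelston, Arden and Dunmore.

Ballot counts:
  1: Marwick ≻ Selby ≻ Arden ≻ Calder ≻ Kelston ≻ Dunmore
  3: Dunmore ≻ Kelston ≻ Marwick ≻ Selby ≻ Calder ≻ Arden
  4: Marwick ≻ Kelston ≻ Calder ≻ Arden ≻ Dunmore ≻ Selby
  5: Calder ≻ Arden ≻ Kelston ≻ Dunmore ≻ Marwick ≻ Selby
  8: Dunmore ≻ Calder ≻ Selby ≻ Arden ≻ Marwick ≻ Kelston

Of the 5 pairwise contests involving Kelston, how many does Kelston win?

1

Kelston against each rival (21 organisers):
Kelston vs Calder: Calder wins 14–7.
Kelston–Selby: Kelston 12–9.
Kelston vs Marwick: Kelston is ranked higher on 3+5 = 8 ballots, Marwick on 13. Marwick wins 13–8.
Kelston vs Arden: 3+4 = 7 for Kelston, 14 for Arden — Arden by 14–7.
Kelston vs Dunmore: 1+4+5 = 10 for Kelston, 11 for Dunmore — Dunmore by 11–10.
Kelston beats Selby; loses to Calder, Marwick, Arden, Dunmore — 1 pairwise win.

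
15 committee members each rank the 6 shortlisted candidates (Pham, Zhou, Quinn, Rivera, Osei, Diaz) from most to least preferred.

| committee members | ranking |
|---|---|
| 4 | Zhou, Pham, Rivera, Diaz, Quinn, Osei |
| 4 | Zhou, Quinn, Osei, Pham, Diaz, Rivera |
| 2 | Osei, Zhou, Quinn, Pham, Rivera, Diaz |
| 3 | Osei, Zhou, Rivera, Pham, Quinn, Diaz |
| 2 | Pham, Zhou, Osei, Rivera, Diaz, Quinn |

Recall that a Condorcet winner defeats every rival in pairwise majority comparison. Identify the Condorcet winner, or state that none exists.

Zhou

Pairwise majorities:
Pham vs Zhou: Zhou, 13–2.
Pham vs Quinn: Pham, 9–6.
Pham vs Rivera: Pham, 12–3.
Pham–Osei: Osei 9–6.
Pham vs Diaz: Pham, 15–0.
Zhou vs Quinn: Zhou wins 15–0.
Zhou vs Rivera: Zhou, 15–0.
Zhou–Osei: Zhou 10–5.
Zhou–Diaz: Zhou 15–0.
Quinn vs Rivera: Rivera wins 9–6.
Quinn vs Osei: Quinn, 8–7.
Quinn–Diaz: Quinn 9–6.
Rivera vs Osei: Osei, 11–4.
Rivera–Diaz: Rivera 11–4.
Osei–Diaz: Osei 11–4.
Zhou beats each of Pham, Quinn, Rivera, Osei, Diaz — Zhou is the Condorcet winner.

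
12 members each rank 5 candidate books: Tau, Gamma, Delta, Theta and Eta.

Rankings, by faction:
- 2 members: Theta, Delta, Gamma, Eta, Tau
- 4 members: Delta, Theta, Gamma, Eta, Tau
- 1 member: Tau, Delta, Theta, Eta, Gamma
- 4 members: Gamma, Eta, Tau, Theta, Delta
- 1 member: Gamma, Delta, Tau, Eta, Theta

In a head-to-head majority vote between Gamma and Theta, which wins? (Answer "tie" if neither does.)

Ballots ranking Gamma above Theta: 4 + 1 = 5.
Ballots ranking Theta above Gamma: 12 − 5 = 7.
Theta wins the head-to-head 7–5.

Theta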